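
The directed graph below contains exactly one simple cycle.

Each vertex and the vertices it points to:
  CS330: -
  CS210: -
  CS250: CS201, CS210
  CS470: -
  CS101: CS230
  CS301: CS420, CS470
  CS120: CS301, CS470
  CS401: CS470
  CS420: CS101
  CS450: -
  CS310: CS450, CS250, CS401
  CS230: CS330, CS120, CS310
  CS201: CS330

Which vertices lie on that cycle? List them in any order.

DFS with gray/black marking from CS230:
CS230 gray
  CS330 gray
  CS330 black
  CS120 gray
    CS301 gray
      CS420 gray
        CS101 gray
          CS101→CS230: CS230 is gray → back edge
Back edge closes the cycle CS230 → CS120 → CS301 → CS420 → CS101 → CS230; its vertices are {CS101, CS120, CS230, CS301, CS420}.

CS101, CS120, CS230, CS301, CS420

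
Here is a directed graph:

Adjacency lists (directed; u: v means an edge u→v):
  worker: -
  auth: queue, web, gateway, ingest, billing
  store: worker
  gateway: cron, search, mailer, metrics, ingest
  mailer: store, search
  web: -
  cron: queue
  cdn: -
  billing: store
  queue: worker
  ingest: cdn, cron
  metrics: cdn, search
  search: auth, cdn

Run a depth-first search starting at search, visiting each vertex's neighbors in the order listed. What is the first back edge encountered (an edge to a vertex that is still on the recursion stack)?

gateway→search

DFS from search (visiting each vertex's neighbors in the order listed); mark gray on enter, black on exit:
search gray
  auth gray
    queue gray
      worker gray
      worker black
    queue black
    web gray
    web black
    gateway gray
      cron gray
        cron→queue: queue black — skip
      cron black
      gateway→search: search is gray → back edge
First back edge: gateway → search.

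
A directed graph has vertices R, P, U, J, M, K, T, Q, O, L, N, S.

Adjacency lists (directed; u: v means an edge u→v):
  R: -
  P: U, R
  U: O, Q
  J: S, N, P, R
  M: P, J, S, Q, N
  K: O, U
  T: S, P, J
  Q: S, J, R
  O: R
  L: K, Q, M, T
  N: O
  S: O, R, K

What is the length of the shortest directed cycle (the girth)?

4

For each vertex v, BFS finds the shortest path from v back to v.
The shortest such closed walk is K → U → Q → S → K, length 4.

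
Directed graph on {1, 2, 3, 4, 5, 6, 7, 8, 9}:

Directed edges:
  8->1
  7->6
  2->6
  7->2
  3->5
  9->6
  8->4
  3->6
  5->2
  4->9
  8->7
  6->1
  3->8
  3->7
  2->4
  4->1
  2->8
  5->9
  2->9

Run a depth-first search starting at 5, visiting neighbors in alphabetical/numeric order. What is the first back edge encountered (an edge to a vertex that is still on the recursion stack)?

7->2

DFS from 5 (visiting neighbors in alphabetical/numeric order); mark gray on enter, black on exit:
5 gray
  2 gray
    4 gray
      1 gray
      1 black
      9 gray
        6 gray
          6→1: 1 black — skip
        6 black
      9 black
    4 black
    2→6: 6 black — skip
    8 gray
      8→1: 1 black — skip
      8→4: 4 black — skip
      7 gray
        7→2: 2 is gray → back edge
First back edge: 7 → 2.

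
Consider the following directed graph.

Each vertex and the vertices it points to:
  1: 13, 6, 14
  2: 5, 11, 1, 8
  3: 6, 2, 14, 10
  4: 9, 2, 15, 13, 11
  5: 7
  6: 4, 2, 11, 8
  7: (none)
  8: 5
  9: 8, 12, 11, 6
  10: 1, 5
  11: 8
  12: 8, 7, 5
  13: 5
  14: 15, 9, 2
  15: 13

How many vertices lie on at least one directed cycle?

6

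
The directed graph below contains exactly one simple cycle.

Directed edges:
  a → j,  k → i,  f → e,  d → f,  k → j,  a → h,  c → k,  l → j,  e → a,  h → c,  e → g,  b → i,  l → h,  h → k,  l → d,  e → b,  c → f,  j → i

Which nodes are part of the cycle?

a, c, e, f, h

DFS with gray/black marking from h:
h gray
  c gray
    k gray
      j gray
        i gray
        i black
      j black
      k→i: i black — skip
    k black
    f gray
      e gray
        b gray
          b→i: i black — skip
        b black
        g gray
        g black
        a gray
          a→h: h is gray → back edge
Back edge closes the cycle h → c → f → e → a → h; its vertices are {a, c, e, f, h}.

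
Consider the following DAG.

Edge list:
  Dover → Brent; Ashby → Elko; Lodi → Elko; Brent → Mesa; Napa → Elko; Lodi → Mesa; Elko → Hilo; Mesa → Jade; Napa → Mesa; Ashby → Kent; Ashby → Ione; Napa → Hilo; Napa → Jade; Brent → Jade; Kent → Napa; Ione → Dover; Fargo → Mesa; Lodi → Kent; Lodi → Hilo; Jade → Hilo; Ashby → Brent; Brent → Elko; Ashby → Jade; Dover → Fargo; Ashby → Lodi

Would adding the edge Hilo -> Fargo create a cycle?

Adding Hilo→Fargo creates a cycle iff Fargo can already reach Hilo.
Path from Fargo: Fargo → Mesa → Jade → Hilo.
So Fargo → … → Hilo → Fargo is a cycle.

Yes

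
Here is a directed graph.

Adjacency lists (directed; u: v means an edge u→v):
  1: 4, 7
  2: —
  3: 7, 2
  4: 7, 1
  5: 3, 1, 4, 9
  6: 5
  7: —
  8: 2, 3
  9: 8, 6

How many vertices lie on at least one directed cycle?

A vertex is on a directed cycle iff it belongs to a strongly connected component of size ≥ 2 (or has a self-loop).
The vertices on cycles are {1, 4, 5, 6, 9} — 5 in total.

5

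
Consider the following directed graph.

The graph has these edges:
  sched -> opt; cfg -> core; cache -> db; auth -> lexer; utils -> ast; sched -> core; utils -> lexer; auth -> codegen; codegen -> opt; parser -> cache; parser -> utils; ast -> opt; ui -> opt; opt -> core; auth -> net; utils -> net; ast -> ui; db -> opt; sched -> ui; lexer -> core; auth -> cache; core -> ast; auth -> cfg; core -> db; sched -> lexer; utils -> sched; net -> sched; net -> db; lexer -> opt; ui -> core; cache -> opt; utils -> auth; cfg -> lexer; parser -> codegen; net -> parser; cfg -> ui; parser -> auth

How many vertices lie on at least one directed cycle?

9

A vertex is on a directed cycle iff it belongs to a strongly connected component of size ≥ 2 (or has a self-loop).
The vertices on cycles are {db, ui, ast, net, opt, auth, core, utils, parser} — 9 in total.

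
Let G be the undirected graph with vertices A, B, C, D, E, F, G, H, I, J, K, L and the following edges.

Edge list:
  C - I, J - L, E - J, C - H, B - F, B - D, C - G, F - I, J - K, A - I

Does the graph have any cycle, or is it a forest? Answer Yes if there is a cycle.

No

DFS, tracking each vertex's parent; an edge to a visited non-parent vertex closes a cycle.
Start from F:
visit F (parent –)
  visit B (parent F)
    visit D (parent B)
      D–B: parent, skip
    B–F: parent, skip
  visit I (parent F)
    visit A (parent I)
      A–I: parent, skip
    I–F: parent, skip
    visit C (parent I)
      visit G (parent C)
        G–C: parent, skip
      visit H (parent C)
        H–C: parent, skip
      C–I: parent, skip
visit E (parent –)
  visit J (parent E)
    visit K (parent J)
      K–J: parent, skip
    J–E: parent, skip
    visit L (parent J)
      L–J: parent, skip
No non-parent visited neighbor found — the graph is a forest.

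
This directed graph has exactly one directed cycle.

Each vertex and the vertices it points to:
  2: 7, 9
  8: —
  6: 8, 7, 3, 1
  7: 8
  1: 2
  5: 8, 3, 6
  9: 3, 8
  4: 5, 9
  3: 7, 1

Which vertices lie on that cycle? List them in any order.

1, 2, 3, 9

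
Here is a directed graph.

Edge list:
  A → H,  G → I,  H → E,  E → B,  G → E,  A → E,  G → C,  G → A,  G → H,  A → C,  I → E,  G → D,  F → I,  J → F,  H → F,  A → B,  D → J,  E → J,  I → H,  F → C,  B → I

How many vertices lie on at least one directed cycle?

6

A vertex is on a directed cycle iff it belongs to a strongly connected component of size ≥ 2 (or has a self-loop).
The vertices on cycles are {B, E, F, H, I, J} — 6 in total.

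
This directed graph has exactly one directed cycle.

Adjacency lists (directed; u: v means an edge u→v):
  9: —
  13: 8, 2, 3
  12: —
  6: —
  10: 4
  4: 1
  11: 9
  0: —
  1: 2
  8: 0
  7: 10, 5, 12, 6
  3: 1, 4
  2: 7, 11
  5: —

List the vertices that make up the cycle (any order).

1, 2, 4, 7, 10

DFS with gray/black marking from 2:
2 gray
  7 gray
    10 gray
      4 gray
        1 gray
          1→2: 2 is gray → back edge
Back edge closes the cycle 2 → 7 → 10 → 4 → 1 → 2; its vertices are {1, 2, 4, 7, 10}.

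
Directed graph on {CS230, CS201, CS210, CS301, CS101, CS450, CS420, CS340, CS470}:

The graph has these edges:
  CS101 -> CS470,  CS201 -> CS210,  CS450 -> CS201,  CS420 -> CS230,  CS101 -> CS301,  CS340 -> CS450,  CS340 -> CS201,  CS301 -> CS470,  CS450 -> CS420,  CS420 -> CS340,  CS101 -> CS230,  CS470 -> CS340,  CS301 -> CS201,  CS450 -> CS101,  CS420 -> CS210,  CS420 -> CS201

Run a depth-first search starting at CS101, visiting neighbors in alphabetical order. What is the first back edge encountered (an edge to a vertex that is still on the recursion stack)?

DFS from CS101 (visiting neighbors in alphabetical order); mark gray on enter, black on exit:
CS101 gray
  CS230 gray
  CS230 black
  CS301 gray
    CS201 gray
      CS210 gray
      CS210 black
    CS201 black
    CS470 gray
      CS340 gray
        CS340→CS201: CS201 black — skip
        CS450 gray
          CS450→CS101: CS101 is gray → back edge
First back edge: CS450 → CS101.

CS450→CS101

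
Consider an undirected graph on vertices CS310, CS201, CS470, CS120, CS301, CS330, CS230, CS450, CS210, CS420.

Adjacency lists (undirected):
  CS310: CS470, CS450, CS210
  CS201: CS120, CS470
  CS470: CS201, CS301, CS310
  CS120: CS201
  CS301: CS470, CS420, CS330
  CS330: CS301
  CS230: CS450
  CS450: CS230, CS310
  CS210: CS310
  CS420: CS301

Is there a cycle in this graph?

DFS, tracking each vertex's parent; an edge to a visited non-parent vertex closes a cycle.
Start from CS210:
visit CS210 (parent –)
  visit CS310 (parent CS210)
    visit CS470 (parent CS310)
      visit CS201 (parent CS470)
        visit CS120 (parent CS201)
          CS120–CS201: parent, skip
        CS201–CS470: parent, skip
      visit CS301 (parent CS470)
        CS301–CS470: parent, skip
        visit CS420 (parent CS301)
          CS420–CS301: parent, skip
        visit CS330 (parent CS301)
          CS330–CS301: parent, skip
      CS470–CS310: parent, skip
    visit CS450 (parent CS310)
      visit CS230 (parent CS450)
        CS230–CS450: parent, skip
      CS450–CS310: parent, skip
    CS310–CS210: parent, skip
No non-parent visited neighbor found — the graph is a forest.

No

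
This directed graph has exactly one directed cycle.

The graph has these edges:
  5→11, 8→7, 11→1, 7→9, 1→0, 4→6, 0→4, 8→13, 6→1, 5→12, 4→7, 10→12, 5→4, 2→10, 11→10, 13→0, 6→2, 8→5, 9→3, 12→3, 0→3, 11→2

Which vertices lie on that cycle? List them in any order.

0, 1, 4, 6

DFS with gray/black marking from 4:
4 gray
  7 gray
    9 gray
      3 gray
      3 black
    9 black
  7 black
  6 gray
    1 gray
      0 gray
        0→4: 4 is gray → back edge
Back edge closes the cycle 4 → 6 → 1 → 0 → 4; its vertices are {0, 1, 4, 6}.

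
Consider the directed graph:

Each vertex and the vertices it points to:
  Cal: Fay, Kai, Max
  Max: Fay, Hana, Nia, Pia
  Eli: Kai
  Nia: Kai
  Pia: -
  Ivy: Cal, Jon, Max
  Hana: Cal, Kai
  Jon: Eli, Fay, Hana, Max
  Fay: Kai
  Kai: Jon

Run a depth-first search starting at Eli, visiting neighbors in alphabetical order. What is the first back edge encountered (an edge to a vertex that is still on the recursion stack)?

Jon->Eli

DFS from Eli (visiting neighbors in alphabetical order); mark gray on enter, black on exit:
Eli gray
  Kai gray
    Jon gray
      Jon→Eli: Eli is gray → back edge
First back edge: Jon → Eli.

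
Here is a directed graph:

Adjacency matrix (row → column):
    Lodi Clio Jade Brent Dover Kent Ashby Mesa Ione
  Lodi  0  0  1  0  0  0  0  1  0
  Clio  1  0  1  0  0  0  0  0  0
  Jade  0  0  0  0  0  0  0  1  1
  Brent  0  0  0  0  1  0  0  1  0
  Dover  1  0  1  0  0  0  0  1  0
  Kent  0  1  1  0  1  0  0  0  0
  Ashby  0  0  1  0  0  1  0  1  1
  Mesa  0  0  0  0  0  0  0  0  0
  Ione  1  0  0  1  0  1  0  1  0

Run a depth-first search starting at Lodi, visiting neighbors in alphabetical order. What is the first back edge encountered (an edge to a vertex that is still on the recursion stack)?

DFS from Lodi (visiting neighbors in alphabetical order); mark gray on enter, black on exit:
Lodi gray
  Jade gray
    Ione gray
      Brent gray
        Dover gray
          Dover→Jade: Jade is gray → back edge
First back edge: Dover → Jade.

Dover→Jade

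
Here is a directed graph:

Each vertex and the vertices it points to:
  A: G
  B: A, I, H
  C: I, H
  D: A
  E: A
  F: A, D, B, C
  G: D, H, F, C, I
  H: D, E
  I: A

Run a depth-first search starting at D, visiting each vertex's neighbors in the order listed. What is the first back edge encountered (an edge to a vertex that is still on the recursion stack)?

DFS from D (visiting each vertex's neighbors in the order listed); mark gray on enter, black on exit:
D gray
  A gray
    G gray
      G→D: D is gray → back edge
First back edge: G → D.

G->D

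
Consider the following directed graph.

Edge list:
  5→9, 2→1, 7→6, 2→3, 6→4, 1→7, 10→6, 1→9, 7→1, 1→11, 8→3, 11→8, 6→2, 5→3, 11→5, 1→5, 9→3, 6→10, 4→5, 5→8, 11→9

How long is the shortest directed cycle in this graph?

2

For each vertex v, BFS finds the shortest path from v back to v.
The shortest such closed walk is 6 → 10 → 6, length 2.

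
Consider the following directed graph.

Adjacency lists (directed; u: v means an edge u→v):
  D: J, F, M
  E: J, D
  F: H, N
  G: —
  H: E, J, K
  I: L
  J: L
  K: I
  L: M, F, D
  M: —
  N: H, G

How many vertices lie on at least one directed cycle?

9

A vertex is on a directed cycle iff it belongs to a strongly connected component of size ≥ 2 (or has a self-loop).
The vertices on cycles are {D, E, F, H, I, J, K, L, N} — 9 in total.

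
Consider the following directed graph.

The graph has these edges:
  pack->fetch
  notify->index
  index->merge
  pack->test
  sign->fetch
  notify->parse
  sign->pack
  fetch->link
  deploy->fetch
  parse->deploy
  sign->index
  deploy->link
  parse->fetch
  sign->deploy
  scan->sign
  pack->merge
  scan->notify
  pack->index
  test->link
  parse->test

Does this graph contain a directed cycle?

No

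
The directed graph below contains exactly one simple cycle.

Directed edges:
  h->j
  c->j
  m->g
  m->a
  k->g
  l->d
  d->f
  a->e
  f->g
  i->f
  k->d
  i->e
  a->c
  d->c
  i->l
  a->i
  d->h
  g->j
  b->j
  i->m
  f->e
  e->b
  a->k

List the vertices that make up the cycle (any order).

DFS with gray/black marking from i:
i gray
  e gray
    b gray
      j gray
      j black
    b black
  e black
  l gray
    d gray
      f gray
        g gray
          g→j: j black — skip
        g black
        f→e: e black — skip
      f black
      h gray
        h→j: j black — skip
      h black
      c gray
        c→j: j black — skip
      c black
    d black
  l black
  m gray
    a gray
      k gray
        k→d: d black — skip
        k→g: g black — skip
      k black
      a→e: e black — skip
      a→c: c black — skip
      a→i: i is gray → back edge
Back edge closes the cycle i → m → a → i; its vertices are {a, i, m}.

a, i, m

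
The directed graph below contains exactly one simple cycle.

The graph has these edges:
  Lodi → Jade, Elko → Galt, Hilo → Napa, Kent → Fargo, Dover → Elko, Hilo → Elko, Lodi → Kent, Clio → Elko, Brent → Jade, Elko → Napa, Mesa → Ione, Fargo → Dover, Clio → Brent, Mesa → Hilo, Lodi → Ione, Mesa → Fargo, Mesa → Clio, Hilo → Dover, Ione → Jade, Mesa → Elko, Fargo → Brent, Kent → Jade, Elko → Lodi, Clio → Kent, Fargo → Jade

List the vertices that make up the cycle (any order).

DFS with gray/black marking from Fargo:
Fargo gray
  Dover gray
    Elko gray
      Napa gray
      Napa black
      Lodi gray
        Jade gray
        Jade black
        Kent gray
          Kent→Jade: Jade black — skip
          Kent→Fargo: Fargo is gray → back edge
Back edge closes the cycle Fargo → Dover → Elko → Lodi → Kent → Fargo; its vertices are {Elko, Kent, Lodi, Dover, Fargo}.

Elko, Kent, Lodi, Dover, Fargo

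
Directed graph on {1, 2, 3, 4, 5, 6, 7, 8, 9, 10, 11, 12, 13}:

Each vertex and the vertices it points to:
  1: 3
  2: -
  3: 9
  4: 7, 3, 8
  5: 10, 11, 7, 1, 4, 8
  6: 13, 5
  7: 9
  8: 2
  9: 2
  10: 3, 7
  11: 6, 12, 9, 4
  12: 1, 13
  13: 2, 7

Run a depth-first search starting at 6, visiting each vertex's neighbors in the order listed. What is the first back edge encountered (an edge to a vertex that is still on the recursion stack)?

DFS from 6 (visiting each vertex's neighbors in the order listed); mark gray on enter, black on exit:
6 gray
  13 gray
    2 gray
    2 black
    7 gray
      9 gray
        9→2: 2 black — skip
      9 black
    7 black
  13 black
  5 gray
    10 gray
      3 gray
        3→9: 9 black — skip
      3 black
      10→7: 7 black — skip
    10 black
    11 gray
      11→6: 6 is gray → back edge
First back edge: 11 → 6.

11→6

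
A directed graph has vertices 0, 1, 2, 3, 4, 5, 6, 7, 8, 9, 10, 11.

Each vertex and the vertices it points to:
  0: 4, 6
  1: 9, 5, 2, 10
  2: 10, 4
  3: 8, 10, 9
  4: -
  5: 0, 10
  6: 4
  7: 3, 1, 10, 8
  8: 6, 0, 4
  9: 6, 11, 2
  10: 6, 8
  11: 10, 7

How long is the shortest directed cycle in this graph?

For each vertex v, BFS finds the shortest path from v back to v.
The shortest such closed walk is 1 → 9 → 11 → 7 → 1, length 4.

4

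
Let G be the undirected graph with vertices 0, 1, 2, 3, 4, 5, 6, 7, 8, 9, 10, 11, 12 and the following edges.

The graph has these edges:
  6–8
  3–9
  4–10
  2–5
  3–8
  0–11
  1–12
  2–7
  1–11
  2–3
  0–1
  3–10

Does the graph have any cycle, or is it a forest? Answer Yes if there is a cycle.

Yes

DFS, tracking each vertex's parent; an edge to a visited non-parent vertex closes a cycle.
Start from 6:
visit 6 (parent –)
  visit 8 (parent 6)
    8–6: parent, skip
    visit 3 (parent 8)
      visit 2 (parent 3)
        2–3: parent, skip
        visit 7 (parent 2)
          7–2: parent, skip
        visit 5 (parent 2)
          5–2: parent, skip
      visit 10 (parent 3)
        10–3: parent, skip
        visit 4 (parent 10)
          4–10: parent, skip
      3–8: parent, skip
      visit 9 (parent 3)
        9–3: parent, skip
visit 0 (parent –)
  visit 1 (parent 0)
    1–0: parent, skip
    visit 12 (parent 1)
      12–1: parent, skip
    visit 11 (parent 1)
      11–0: 0 visited and ≠ parent → cycle
Cycle: 0 – 1 – 11 – 0.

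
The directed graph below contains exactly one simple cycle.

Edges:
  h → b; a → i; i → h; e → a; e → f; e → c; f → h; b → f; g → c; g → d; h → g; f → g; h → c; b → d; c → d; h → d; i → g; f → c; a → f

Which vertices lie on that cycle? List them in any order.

b, f, h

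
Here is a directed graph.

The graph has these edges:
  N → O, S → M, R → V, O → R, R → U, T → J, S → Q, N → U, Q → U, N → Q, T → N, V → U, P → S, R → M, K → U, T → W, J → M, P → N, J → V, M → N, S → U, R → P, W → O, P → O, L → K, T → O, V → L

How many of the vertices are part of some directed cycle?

6

A vertex is on a directed cycle iff it belongs to a strongly connected component of size ≥ 2 (or has a self-loop).
The vertices on cycles are {M, N, O, P, R, S} — 6 in total.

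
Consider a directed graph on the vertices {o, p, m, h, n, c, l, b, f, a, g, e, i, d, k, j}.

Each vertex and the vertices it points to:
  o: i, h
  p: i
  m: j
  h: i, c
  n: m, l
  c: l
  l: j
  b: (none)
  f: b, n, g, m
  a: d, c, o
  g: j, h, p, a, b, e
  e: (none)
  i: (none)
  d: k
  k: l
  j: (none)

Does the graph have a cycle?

No

DFS with white/gray/black marking, starting from j:
j gray
j black
o gray
  i gray
  i black
  h gray
    h→i: i black — skip
    c gray
      l gray
        l→j: j black — skip
      l black
    c black
  h black
o black
p gray
  p→i: i black — skip
p black
m gray
  m→j: j black — skip
m black
n gray
  n→m: m black — skip
  n→l: l black — skip
n black
b gray
b black
f gray
  f→b: b black — skip
  f→n: n black — skip
  g gray
    g→j: j black — skip
    g→h: h black — skip
    g→p: p black — skip
    a gray
      d gray
        k gray
          k→l: l black — skip
        k black
      d black
      a→c: c black — skip
      a→o: o black — skip
    a black
    g→b: b black — skip
    e gray
    e black
  g black
  f→m: m black — skip
f black
Every edge goes to a white or black vertex — no back edge, so the graph is acyclic.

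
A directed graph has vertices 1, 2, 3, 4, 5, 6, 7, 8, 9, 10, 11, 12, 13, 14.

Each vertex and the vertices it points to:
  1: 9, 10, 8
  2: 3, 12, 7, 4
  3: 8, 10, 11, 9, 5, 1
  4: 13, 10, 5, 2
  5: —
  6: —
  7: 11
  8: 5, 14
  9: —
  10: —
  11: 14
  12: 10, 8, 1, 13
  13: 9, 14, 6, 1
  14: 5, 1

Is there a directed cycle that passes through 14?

Yes

14 is on a cycle iff 14 can reach itself via ≥1 edge.
14 → 1 → 8 → 14 — yes.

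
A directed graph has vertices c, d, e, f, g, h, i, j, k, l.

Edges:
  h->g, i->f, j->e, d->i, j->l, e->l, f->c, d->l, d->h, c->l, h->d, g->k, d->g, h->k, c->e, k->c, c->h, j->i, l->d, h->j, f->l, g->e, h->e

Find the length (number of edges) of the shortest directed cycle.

2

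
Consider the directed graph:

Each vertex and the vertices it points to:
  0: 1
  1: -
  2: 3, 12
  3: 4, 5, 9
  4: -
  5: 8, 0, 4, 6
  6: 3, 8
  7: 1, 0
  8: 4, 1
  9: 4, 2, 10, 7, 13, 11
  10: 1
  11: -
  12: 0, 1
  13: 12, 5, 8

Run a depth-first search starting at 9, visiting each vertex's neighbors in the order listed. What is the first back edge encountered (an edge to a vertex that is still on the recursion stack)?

6->3

DFS from 9 (visiting each vertex's neighbors in the order listed); mark gray on enter, black on exit:
9 gray
  4 gray
  4 black
  2 gray
    3 gray
      3→4: 4 black — skip
      5 gray
        8 gray
          8→4: 4 black — skip
          1 gray
          1 black
        8 black
        0 gray
          0→1: 1 black — skip
        0 black
        5→4: 4 black — skip
        6 gray
          6→3: 3 is gray → back edge
First back edge: 6 → 3.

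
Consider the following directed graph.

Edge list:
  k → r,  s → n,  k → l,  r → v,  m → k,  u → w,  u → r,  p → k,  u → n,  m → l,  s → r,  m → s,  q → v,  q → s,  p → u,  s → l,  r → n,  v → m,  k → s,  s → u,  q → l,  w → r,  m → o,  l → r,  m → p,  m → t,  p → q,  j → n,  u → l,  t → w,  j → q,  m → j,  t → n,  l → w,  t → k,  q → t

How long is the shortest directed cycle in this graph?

4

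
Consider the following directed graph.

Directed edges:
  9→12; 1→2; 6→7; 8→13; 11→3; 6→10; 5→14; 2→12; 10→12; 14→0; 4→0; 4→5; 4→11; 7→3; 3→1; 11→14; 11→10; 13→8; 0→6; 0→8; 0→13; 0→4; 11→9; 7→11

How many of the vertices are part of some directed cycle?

9

A vertex is on a directed cycle iff it belongs to a strongly connected component of size ≥ 2 (or has a self-loop).
The vertices on cycles are {0, 4, 5, 6, 7, 8, 11, 13, 14} — 9 in total.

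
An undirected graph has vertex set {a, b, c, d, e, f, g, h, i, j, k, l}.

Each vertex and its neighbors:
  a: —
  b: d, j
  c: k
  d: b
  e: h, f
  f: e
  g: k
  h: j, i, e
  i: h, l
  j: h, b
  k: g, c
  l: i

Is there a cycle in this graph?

DFS, tracking each vertex's parent; an edge to a visited non-parent vertex closes a cycle.
Start from f:
visit f (parent –)
  visit e (parent f)
    visit h (parent e)
      visit j (parent h)
        j–h: parent, skip
        visit b (parent j)
          visit d (parent b)
            d–b: parent, skip
          b–j: parent, skip
      visit i (parent h)
        i–h: parent, skip
        visit l (parent i)
          l–i: parent, skip
      h–e: parent, skip
    e–f: parent, skip
visit a (parent –)
visit c (parent –)
  visit k (parent c)
    visit g (parent k)
      g–k: parent, skip
    k–c: parent, skip
No non-parent visited neighbor found — the graph is a forest.

No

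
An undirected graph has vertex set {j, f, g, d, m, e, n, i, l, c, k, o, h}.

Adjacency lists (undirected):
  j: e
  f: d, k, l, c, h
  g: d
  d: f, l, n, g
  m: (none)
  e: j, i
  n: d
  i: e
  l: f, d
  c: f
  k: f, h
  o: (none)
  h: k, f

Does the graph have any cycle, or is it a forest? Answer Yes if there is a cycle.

Yes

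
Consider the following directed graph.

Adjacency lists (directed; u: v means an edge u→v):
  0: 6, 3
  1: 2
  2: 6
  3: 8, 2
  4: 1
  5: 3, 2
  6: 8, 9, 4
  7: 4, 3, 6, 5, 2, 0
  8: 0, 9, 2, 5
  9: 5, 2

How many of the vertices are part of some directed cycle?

9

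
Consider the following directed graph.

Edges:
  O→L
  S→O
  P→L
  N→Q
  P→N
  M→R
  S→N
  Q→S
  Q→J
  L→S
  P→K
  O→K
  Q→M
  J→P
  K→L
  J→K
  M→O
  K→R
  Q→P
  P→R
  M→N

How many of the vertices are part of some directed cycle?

9

A vertex is on a directed cycle iff it belongs to a strongly connected component of size ≥ 2 (or has a self-loop).
The vertices on cycles are {J, K, L, M, N, O, P, Q, S} — 9 in total.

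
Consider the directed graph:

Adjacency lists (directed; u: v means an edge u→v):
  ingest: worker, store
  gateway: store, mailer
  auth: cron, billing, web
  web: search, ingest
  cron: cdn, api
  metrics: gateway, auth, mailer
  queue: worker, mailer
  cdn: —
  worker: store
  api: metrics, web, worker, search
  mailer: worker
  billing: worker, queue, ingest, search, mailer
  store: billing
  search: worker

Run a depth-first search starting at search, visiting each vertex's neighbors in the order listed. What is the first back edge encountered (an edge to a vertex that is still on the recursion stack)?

DFS from search (visiting each vertex's neighbors in the order listed); mark gray on enter, black on exit:
search gray
  worker gray
    store gray
      billing gray
        billing→worker: worker is gray → back edge
First back edge: billing → worker.

billing->worker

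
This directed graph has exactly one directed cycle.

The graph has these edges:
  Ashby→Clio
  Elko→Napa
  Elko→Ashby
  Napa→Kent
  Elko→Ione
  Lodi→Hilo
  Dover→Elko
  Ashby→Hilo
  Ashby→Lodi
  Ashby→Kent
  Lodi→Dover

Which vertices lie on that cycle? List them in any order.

DFS with gray/black marking from Elko:
Elko gray
  Napa gray
    Kent gray
    Kent black
  Napa black
  Ashby gray
    Lodi gray
      Hilo gray
      Hilo black
      Dover gray
        Dover→Elko: Elko is gray → back edge
Back edge closes the cycle Elko → Ashby → Lodi → Dover → Elko; its vertices are {Elko, Lodi, Ashby, Dover}.

Elko, Lodi, Ashby, Dover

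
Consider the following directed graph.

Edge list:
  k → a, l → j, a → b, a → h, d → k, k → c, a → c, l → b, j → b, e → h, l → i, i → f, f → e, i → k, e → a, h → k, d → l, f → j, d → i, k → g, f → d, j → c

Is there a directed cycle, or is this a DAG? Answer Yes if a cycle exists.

DFS with white/gray/black marking, starting from c:
c gray
c black
a gray
  a→c: c black — skip
  b gray
  b black
  h gray
    k gray
      k→a: a is gray → back edge
Back edge found, so a cycle exists: a → h → k → a.

Yes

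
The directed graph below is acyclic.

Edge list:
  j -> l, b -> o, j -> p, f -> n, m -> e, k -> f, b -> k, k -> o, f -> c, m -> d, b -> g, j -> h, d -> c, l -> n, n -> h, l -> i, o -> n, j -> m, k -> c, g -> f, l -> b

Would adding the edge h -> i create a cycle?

No

Adding h→i creates a cycle iff i can already reach h.
Explore from i: no path reaches h. The graph stays acyclic.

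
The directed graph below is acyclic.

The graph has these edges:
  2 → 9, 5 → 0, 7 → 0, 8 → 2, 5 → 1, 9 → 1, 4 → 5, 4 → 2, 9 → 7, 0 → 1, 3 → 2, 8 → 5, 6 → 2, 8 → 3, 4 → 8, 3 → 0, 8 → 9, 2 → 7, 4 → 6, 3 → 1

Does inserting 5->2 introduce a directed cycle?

No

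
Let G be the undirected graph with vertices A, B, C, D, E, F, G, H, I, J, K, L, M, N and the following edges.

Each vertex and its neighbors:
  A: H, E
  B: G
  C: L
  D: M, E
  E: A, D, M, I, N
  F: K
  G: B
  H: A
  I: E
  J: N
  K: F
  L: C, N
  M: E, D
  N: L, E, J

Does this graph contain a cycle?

DFS, tracking each vertex's parent; an edge to a visited non-parent vertex closes a cycle.
Start from D:
visit D (parent –)
  visit M (parent D)
    visit E (parent M)
      visit A (parent E)
        visit H (parent A)
          H–A: parent, skip
        A–E: parent, skip
      E–D: D visited and ≠ parent → cycle
Cycle: D – M – E – D.

Yes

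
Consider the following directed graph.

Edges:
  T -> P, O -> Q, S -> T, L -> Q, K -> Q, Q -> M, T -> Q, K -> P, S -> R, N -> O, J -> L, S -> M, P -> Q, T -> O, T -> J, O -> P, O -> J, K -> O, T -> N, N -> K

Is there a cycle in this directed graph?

No

DFS with white/gray/black marking, starting from T:
T gray
  P gray
    Q gray
      M gray
      M black
    Q black
  P black
  N gray
    O gray
      O→Q: Q black — skip
      J gray
        L gray
          L→Q: Q black — skip
        L black
      J black
      O→P: P black — skip
    O black
    K gray
      K→Q: Q black — skip
      K→O: O black — skip
      K→P: P black — skip
    K black
  N black
  T→Q: Q black — skip
  T→J: J black — skip
  T→O: O black — skip
T black
R gray
R black
S gray
  S→T: T black — skip
  S→M: M black — skip
  S→R: R black — skip
S black
Every edge goes to a white or black vertex — no back edge, so the graph is acyclic.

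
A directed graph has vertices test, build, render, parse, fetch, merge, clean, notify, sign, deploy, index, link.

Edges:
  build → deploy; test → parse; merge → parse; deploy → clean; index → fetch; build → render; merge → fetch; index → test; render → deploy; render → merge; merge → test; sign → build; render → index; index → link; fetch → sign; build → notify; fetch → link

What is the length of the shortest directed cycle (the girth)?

5

For each vertex v, BFS finds the shortest path from v back to v.
The shortest such closed walk is build → render → index → fetch → sign → build, length 5.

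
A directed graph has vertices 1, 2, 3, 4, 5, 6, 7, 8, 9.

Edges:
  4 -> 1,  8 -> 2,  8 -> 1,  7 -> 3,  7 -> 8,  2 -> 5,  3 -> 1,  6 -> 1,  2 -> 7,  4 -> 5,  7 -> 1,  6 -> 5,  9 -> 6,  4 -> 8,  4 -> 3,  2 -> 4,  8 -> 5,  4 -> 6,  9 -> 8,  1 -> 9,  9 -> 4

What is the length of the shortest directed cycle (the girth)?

For each vertex v, BFS finds the shortest path from v back to v.
The shortest such closed walk is 9 → 6 → 1 → 9, length 3.

3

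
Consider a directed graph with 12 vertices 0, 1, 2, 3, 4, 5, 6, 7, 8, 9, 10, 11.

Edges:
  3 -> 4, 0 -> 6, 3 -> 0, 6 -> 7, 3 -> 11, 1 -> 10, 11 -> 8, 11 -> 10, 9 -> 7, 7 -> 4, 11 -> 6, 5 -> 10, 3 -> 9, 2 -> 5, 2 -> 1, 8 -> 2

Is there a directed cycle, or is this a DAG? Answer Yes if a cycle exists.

No

DFS with white/gray/black marking, starting from 0:
0 gray
  6 gray
    7 gray
      4 gray
      4 black
    7 black
  6 black
0 black
1 gray
  10 gray
  10 black
1 black
2 gray
  2→1: 1 black — skip
  5 gray
    5→10: 10 black — skip
  5 black
2 black
3 gray
  9 gray
    9→7: 7 black — skip
  9 black
  11 gray
    11→6: 6 black — skip
    11→10: 10 black — skip
    8 gray
      8→2: 2 black — skip
    8 black
  11 black
  3→0: 0 black — skip
  3→4: 4 black — skip
3 black
Every edge goes to a white or black vertex — no back edge, so the graph is acyclic.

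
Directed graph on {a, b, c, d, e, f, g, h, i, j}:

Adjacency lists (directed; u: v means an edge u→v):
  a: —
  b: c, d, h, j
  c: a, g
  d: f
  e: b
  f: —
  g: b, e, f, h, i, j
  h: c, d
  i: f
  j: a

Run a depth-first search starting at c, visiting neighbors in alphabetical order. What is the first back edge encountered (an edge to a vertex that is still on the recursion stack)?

b->c

DFS from c (visiting neighbors in alphabetical order); mark gray on enter, black on exit:
c gray
  a gray
  a black
  g gray
    b gray
      b→c: c is gray → back edge
First back edge: b → c.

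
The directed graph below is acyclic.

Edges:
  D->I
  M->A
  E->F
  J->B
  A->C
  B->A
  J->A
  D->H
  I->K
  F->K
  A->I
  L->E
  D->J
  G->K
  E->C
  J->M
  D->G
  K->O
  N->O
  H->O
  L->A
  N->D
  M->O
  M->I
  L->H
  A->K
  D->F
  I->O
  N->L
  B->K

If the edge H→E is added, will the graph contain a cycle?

No

Adding H→E creates a cycle iff E can already reach H.
Explore from E: no path reaches H. The graph stays acyclic.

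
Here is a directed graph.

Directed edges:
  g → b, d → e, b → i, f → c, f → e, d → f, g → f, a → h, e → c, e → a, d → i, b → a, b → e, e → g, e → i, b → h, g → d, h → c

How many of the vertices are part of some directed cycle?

5

A vertex is on a directed cycle iff it belongs to a strongly connected component of size ≥ 2 (or has a self-loop).
The vertices on cycles are {b, d, e, f, g} — 5 in total.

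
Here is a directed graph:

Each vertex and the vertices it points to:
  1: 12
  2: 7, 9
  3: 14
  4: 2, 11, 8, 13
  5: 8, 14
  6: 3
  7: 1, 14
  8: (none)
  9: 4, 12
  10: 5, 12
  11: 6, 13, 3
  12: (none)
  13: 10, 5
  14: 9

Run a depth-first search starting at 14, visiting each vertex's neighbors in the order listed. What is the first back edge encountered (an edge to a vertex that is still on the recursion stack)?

DFS from 14 (visiting each vertex's neighbors in the order listed); mark gray on enter, black on exit:
14 gray
  9 gray
    4 gray
      2 gray
        7 gray
          1 gray
            12 gray
            12 black
          1 black
          7→14: 14 is gray → back edge
First back edge: 7 → 14.

7→14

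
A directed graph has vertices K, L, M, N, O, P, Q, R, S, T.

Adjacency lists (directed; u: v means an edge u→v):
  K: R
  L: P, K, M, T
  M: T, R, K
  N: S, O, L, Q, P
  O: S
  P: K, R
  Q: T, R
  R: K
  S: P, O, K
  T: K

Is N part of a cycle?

No

N lies on a cycle iff there is a path from N back to itself.
Exploring from N, it never reaches itself; equivalently, its strongly connected component is a singleton.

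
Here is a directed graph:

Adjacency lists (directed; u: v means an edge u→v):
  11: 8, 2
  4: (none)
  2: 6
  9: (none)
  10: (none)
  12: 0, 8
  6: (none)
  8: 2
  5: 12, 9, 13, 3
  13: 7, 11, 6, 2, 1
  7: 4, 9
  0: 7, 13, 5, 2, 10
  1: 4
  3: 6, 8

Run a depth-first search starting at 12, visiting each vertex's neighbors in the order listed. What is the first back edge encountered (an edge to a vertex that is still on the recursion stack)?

5->12

DFS from 12 (visiting each vertex's neighbors in the order listed); mark gray on enter, black on exit:
12 gray
  0 gray
    7 gray
      4 gray
      4 black
      9 gray
      9 black
    7 black
    13 gray
      13→7: 7 black — skip
      11 gray
        8 gray
          2 gray
            6 gray
            6 black
          2 black
        8 black
        11→2: 2 black — skip
      11 black
      13→6: 6 black — skip
      13→2: 2 black — skip
      1 gray
        1→4: 4 black — skip
      1 black
    13 black
    5 gray
      5→12: 12 is gray → back edge
First back edge: 5 → 12.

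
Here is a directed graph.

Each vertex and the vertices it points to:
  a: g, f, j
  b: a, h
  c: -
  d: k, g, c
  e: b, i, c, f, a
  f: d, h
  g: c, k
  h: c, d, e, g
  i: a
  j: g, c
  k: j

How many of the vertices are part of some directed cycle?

9

A vertex is on a directed cycle iff it belongs to a strongly connected component of size ≥ 2 (or has a self-loop).
The vertices on cycles are {a, b, e, f, g, h, i, j, k} — 9 in total.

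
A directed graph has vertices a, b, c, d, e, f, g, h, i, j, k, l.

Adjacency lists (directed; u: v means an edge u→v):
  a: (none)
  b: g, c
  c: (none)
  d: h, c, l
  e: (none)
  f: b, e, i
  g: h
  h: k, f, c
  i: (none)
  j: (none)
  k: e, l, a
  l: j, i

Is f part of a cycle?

f is on a cycle iff f can reach itself via ≥1 edge.
f → b → g → h → f — yes.

Yes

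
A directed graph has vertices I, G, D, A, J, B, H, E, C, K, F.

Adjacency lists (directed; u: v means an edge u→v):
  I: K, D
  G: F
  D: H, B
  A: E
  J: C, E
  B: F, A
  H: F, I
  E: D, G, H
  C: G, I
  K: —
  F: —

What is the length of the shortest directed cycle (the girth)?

3

For each vertex v, BFS finds the shortest path from v back to v.
The shortest such closed walk is H → I → D → H, length 3.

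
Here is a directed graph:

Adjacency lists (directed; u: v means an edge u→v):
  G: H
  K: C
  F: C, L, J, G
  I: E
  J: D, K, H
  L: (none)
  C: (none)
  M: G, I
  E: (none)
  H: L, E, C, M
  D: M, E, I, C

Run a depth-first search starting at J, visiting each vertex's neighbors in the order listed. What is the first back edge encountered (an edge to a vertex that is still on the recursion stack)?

DFS from J (visiting each vertex's neighbors in the order listed); mark gray on enter, black on exit:
J gray
  D gray
    M gray
      G gray
        H gray
          L gray
          L black
          E gray
          E black
          C gray
          C black
          H→M: M is gray → back edge
First back edge: H → M.

H->M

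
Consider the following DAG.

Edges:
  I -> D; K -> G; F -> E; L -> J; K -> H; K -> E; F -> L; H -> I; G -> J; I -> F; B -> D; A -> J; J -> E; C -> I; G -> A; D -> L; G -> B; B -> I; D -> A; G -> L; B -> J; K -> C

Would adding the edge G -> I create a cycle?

Adding G→I creates a cycle iff I can already reach G.
Explore from I: no path reaches G. The graph stays acyclic.

No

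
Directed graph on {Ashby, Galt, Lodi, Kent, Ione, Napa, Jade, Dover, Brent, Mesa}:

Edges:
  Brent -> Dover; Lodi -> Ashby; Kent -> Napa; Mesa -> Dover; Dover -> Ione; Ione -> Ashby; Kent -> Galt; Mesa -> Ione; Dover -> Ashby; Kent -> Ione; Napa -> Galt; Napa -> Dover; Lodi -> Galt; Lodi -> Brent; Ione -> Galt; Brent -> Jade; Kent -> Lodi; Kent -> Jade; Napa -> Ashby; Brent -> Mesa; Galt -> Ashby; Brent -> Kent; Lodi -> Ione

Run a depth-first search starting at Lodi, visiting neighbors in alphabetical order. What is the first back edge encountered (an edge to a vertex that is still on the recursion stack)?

Kent→Lodi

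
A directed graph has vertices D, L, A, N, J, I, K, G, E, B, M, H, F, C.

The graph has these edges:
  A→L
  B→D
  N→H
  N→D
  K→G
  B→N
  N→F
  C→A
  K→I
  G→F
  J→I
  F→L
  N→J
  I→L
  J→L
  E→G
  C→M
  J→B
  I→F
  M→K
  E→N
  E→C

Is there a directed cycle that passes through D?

No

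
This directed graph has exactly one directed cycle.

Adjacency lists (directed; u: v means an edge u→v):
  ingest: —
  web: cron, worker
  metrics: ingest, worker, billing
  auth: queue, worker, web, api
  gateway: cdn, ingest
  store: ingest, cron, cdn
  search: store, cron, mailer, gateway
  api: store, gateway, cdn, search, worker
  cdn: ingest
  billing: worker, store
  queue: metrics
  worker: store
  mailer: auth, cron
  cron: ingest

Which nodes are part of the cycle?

DFS with gray/black marking from mailer:
mailer gray
  auth gray
    queue gray
      metrics gray
        ingest gray
        ingest black
        worker gray
          store gray
            store→ingest: ingest black — skip
            cron gray
              cron→ingest: ingest black — skip
            cron black
            cdn gray
              cdn→ingest: ingest black — skip
            cdn black
          store black
        worker black
        billing gray
          billing→worker: worker black — skip
          billing→store: store black — skip
        billing black
      metrics black
    queue black
    auth→worker: worker black — skip
    web gray
      web→cron: cron black — skip
      web→worker: worker black — skip
    web black
    api gray
      api→store: store black — skip
      gateway gray
        gateway→cdn: cdn black — skip
        gateway→ingest: ingest black — skip
      gateway black
      api→cdn: cdn black — skip
      search gray
        search→store: store black — skip
        search→cron: cron black — skip
        search→mailer: mailer is gray → back edge
Back edge closes the cycle mailer → auth → api → search → mailer; its vertices are {api, auth, mailer, search}.

api, auth, mailer, search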